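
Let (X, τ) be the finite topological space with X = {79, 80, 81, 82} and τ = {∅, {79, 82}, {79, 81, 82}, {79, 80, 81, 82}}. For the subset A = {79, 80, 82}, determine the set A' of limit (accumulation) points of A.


A' = {79, 80, 81, 82}

For each x ∈ X, list the open sets U ∈ τ with x ∈ U, then check whether U ∩ (A ∖ {x}) ≠ ∅ for every such U.
  x = 79: opens ∋ x are {79, 82}, {79, 81, 82}, {79, 80, 81, 82}; each meets A ∖ {79}, so x IS a limit point.
  x = 80: opens ∋ x are {79, 80, 81, 82}; each meets A ∖ {80}, so x IS a limit point.
  x = 81: opens ∋ x are {79, 81, 82}, {79, 80, 81, 82}; each meets A ∖ {81}, so x IS a limit point.
  x = 82: opens ∋ x are {79, 82}, {79, 81, 82}, {79, 80, 81, 82}; each meets A ∖ {82}, so x IS a limit point.
Collecting: A' = {79, 80, 81, 82}.


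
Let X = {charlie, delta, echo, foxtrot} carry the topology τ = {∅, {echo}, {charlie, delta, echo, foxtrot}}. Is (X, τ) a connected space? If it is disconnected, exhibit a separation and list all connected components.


(X, τ) is connected.

Find clopen sets (U ∈ τ with X ∖ U ∈ τ):
  U = ∅, X ∖ U = {charlie, delta, echo, foxtrot} — both open, so U is clopen.
  U = {charlie, delta, echo, foxtrot}, X ∖ U = ∅ — both open, so U is clopen.
Only trivial clopens (∅ and X) exist, so (X, τ) is connected.
Compute connected components by grouping points that agree on all clopens:
  component: {charlie, delta, echo, foxtrot}


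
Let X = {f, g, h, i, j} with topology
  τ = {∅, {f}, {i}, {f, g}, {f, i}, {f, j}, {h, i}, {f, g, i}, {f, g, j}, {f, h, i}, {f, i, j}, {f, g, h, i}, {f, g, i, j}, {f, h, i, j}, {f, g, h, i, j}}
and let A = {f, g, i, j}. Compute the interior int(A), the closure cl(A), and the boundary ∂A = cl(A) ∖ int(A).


int(A) = {f, g, i, j}, cl(A) = {f, g, h, i, j}, ∂A = {h}.

Closed sets in (X, τ) are complements of opens:
  closed(X, τ) = {∅, {g}, {h}, {j}, {g, h}, {g, j}, {h, i}, {h, j}, {f, g, j}, {g, h, i}, {g, h, j}, {h, i, j}, {f, g, h, j}, {g, h, i, j}, {f, g, h, i, j}}.
int(A) = ⋃ {U ∈ τ : U ⊆ A}. Opens contained in A: ∅, {f}, {i}, {f, g}, {f, i}, {f, j}, {f, g, i}, {f, g, j}, {f, i, j}, {f, g, i, j}.
Taking the union of these: int(A) = {f, g, i, j}.
cl(A) = ⋂ {C closed : A ⊆ C}. Closed sets containing A: {f, g, h, i, j}.
Intersecting these: cl(A) = {f, g, h, i, j}.
∂A = cl(A) ∖ int(A) = {f, g, h, i, j} ∖ {f, g, i, j} = {h}.


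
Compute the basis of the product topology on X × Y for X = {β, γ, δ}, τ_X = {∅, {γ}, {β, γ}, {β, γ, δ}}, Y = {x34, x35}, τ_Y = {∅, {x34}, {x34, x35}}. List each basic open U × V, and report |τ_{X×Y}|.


Basis B = {∅ × ∅, {γ} × {x34}, {β, γ} × {x34}, {γ} × {x34, x35}, {β, γ, δ} × {x34}, {β, γ} × {x34, x35}, {β, γ, δ} × {x34, x35}}; |τ_{X×Y}| = 10.

Enumerate products U × V with U ∈ τ_X, V ∈ τ_Y (deduplicated):
  ∅ × ∅ = {} (∅)
  {γ} × {x34} = {(γ,x34)}
  {β, γ} × {x34} = {(β,x34), (γ,x34)}
  {γ} × {x34, x35} = {(γ,x34), (γ,x35)}
  {β, γ, δ} × {x34} = {(β,x34), (γ,x34), (δ,x34)}
  {β, γ} × {x34, x35} = {(β,x34), (β,x35), (γ,x34), (γ,x35)}
  {β, γ, δ} × {x34, x35} = {(β,x34), (β,x35), (γ,x34), (γ,x35), (δ,x34), (δ,x35)}
These 7 distinct sets form the basis B.
Close under arbitrary unions to get τ_{X×Y}; counting gives |τ_{X×Y}| = 10.


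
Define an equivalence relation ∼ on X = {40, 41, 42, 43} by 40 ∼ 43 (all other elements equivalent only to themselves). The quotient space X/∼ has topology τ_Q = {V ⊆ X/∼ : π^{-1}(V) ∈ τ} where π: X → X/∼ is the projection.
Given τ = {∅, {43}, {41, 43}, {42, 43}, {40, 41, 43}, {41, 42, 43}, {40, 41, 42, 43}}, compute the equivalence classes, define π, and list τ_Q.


X/∼ = {[40=43], [41], [42]}; |τ_Q| = 3.

Equivalence classes: [40=43], [41], [42].
Quotient map π: X → X/∼ sends 40 ↦ [40=43], 41 ↦ [41], 42 ↦ [42], 43 ↦ [40=43].
For each subset V ⊆ X/∼, compute π^{-1}(V) ⊆ X and check whether π^{-1}(V) ∈ τ. V is open in τ_Q iff π^{-1}(V) ∈ τ.
  V = {}: π^{-1}(V) = ∅ ∈ τ ✓.
  V = {[40=43]}: π^{-1}(V) = {40, 43} ∉ τ ✗.
  V = {[41]}: π^{-1}(V) = {41} ∉ τ ✗.
  V = {[40=43], [41]}: π^{-1}(V) = {40, 41, 43} ∈ τ ✓.
  V = {[42]}: π^{-1}(V) = {42} ∉ τ ✗.
  V = {[40=43], [42]}: π^{-1}(V) = {40, 42, 43} ∉ τ ✗.
  V = {[41], [42]}: π^{-1}(V) = {41, 42} ∉ τ ✗.
  V = {[40=43], [41], [42]}: π^{-1}(V) = {40, 41, 42, 43} ∈ τ ✓.
Open sets in the quotient: τ_Q = {{}, {[40=43], [41]}, {[40=43], [41], [42]}} (3 elements).


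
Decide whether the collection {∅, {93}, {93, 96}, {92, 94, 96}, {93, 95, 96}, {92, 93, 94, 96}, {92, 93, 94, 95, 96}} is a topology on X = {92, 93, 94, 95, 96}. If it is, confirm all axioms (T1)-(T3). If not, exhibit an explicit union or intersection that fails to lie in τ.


τ is NOT a topology on X.

Axiom (T1): ∅ ∈ τ? Yes; X ∈ τ? Yes.
Axiom (T2/T3): check pairwise unions and intersections of members of τ.
Counterexample for (T3): {93, 96} ∩ {92, 94, 96} = {96} ∉ τ. Therefore τ is NOT a topology.


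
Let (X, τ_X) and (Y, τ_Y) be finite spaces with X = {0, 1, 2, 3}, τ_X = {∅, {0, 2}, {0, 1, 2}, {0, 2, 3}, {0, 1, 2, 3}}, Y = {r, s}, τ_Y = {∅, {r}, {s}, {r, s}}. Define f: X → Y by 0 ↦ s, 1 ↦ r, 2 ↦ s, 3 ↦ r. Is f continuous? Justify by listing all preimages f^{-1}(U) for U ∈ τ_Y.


f is NOT continuous.

Compute f^{-1}(U) for each U ∈ τ_Y:
  U = ∅: f^{-1}(U) = ∅ ∈ τ_X ✓.
  U = {r}: f^{-1}(U) = {1, 3} ∉ τ_X ✗.
  U = {s}: f^{-1}(U) = {0, 2} ∈ τ_X ✓.
  U = {r, s}: f^{-1}(U) = {0, 1, 2, 3} ∈ τ_X ✓.
Found U = {r} with f^{-1}(U) = {1, 3} not in τ_X. Therefore f is NOT continuous.


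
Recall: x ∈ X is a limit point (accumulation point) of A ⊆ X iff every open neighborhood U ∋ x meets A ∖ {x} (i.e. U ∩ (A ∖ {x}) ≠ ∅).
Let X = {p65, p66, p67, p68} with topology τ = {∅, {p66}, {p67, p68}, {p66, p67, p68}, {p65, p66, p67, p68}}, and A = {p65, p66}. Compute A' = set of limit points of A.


A' = {p65}

For each x ∈ X, list the open sets U ∈ τ with x ∈ U, then check whether U ∩ (A ∖ {x}) ≠ ∅ for every such U.
  x = p65: opens ∋ x are {p65, p66, p67, p68}; each meets A ∖ {p65}, so x IS a limit point.
  x = p66: open {p66} ∋ x has {p66} ∩ (A ∖ {p66}) = ∅, so x is NOT a limit point.
  x = p67: open {p67, p68} ∋ x has {p67, p68} ∩ (A ∖ {p67}) = ∅, so x is NOT a limit point.
  x = p68: open {p67, p68} ∋ x has {p67, p68} ∩ (A ∖ {p68}) = ∅, so x is NOT a limit point.
Collecting: A' = {p65}.


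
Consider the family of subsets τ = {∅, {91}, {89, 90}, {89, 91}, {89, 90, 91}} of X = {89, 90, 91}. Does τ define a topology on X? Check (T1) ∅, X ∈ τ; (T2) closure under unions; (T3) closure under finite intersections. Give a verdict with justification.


τ is NOT a topology on X.

Axiom (T1): ∅ ∈ τ? Yes; X ∈ τ? Yes.
Axiom (T2/T3): check pairwise unions and intersections of members of τ.
Counterexample for (T3): {89, 90} ∩ {89, 91} = {89} ∉ τ. Therefore τ is NOT a topology.


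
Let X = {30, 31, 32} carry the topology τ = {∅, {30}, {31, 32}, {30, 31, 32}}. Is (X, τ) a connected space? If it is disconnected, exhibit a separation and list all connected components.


(X, τ) is disconnected; components = [{30}, {31, 32}].

Find clopen sets (U ∈ τ with X ∖ U ∈ τ):
  U = ∅, X ∖ U = {30, 31, 32} — both open, so U is clopen.
  U = {30}, X ∖ U = {31, 32} — both open, so U is clopen.
  U = {31, 32}, X ∖ U = {30} — both open, so U is clopen.
  U = {30, 31, 32}, X ∖ U = ∅ — both open, so U is clopen.
Nontrivial clopen(s) exist: e.g. {31, 32}. So (X, τ) is disconnected.
Compute connected components by grouping points that agree on all clopens:
  component: {30}
  component: {31, 32}


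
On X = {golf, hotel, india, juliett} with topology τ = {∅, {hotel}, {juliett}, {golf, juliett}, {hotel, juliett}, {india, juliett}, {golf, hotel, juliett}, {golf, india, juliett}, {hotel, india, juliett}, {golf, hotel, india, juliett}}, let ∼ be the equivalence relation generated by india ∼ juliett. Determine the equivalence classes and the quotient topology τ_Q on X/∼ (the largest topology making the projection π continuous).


X/∼ = {[golf], [hotel], [india=juliett]}; |τ_Q| = 6.

Equivalence classes: [golf], [hotel], [india=juliett].
Quotient map π: X → X/∼ sends golf ↦ [golf], hotel ↦ [hotel], india ↦ [india=juliett], juliett ↦ [india=juliett].
For each subset V ⊆ X/∼, compute π^{-1}(V) ⊆ X and check whether π^{-1}(V) ∈ τ. V is open in τ_Q iff π^{-1}(V) ∈ τ.
  V = {}: π^{-1}(V) = ∅ ∈ τ ✓.
  V = {[golf]}: π^{-1}(V) = {golf} ∉ τ ✗.
  V = {[hotel]}: π^{-1}(V) = {hotel} ∈ τ ✓.
  V = {[golf], [hotel]}: π^{-1}(V) = {golf, hotel} ∉ τ ✗.
  V = {[india=juliett]}: π^{-1}(V) = {india, juliett} ∈ τ ✓.
  V = {[golf], [india=juliett]}: π^{-1}(V) = {golf, india, juliett} ∈ τ ✓.
  V = {[hotel], [india=juliett]}: π^{-1}(V) = {hotel, india, juliett} ∈ τ ✓.
  V = {[golf], [hotel], [india=juliett]}: π^{-1}(V) = {golf, hotel, india, juliett} ∈ τ ✓.
Open sets in the quotient: τ_Q = {{}, {[hotel]}, {[india=juliett]}, {[golf], [india=juliett]}, {[hotel], [india=juliett]}, {[golf], [hotel], [india=juliett]}} (6 elements).


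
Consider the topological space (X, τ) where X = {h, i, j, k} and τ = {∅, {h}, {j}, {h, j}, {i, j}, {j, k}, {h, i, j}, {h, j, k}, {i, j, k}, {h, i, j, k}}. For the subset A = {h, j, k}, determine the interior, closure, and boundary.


int(A) = {h, j, k}, cl(A) = {h, i, j, k}, ∂A = {i}.

Closed sets in (X, τ) are complements of opens:
  closed(X, τ) = {∅, {h}, {i}, {k}, {h, i}, {h, k}, {i, k}, {h, i, k}, {i, j, k}, {h, i, j, k}}.
int(A) = ⋃ {U ∈ τ : U ⊆ A}. Opens contained in A: ∅, {h}, {j}, {h, j}, {j, k}, {h, j, k}.
Taking the union of these: int(A) = {h, j, k}.
cl(A) = ⋂ {C closed : A ⊆ C}. Closed sets containing A: {h, i, j, k}.
Intersecting these: cl(A) = {h, i, j, k}.
∂A = cl(A) ∖ int(A) = {h, i, j, k} ∖ {h, j, k} = {i}.


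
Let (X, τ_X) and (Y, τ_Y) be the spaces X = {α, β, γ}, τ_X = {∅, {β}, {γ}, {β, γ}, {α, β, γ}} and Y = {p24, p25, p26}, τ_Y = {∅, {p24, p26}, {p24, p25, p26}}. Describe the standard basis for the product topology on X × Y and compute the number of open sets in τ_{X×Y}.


Basis B = {∅ × ∅, {β} × {p24, p26}, {γ} × {p24, p26}, {β} × {p24, p25, p26}, {γ} × {p24, p25, p26}, {β, γ} × {p24, p26}, {α, β, γ} × {p24, p26}, {β, γ} × {p24, p25, p26}, {α, β, γ} × {p24, p25, p26}}; |τ_{X×Y}| = 14.

Enumerate products U × V with U ∈ τ_X, V ∈ τ_Y (deduplicated):
  ∅ × ∅ = {} (∅)
  {β} × {p24, p26} = {(β,p24), (β,p26)}
  {γ} × {p24, p26} = {(γ,p24), (γ,p26)}
  {β} × {p24, p25, p26} = {(β,p24), (β,p25), (β,p26)}
  {γ} × {p24, p25, p26} = {(γ,p24), (γ,p25), (γ,p26)}
  {β, γ} × {p24, p26} = {(β,p24), (β,p26), (γ,p24), (γ,p26)}
  {α, β, γ} × {p24, p26} = {(α,p24), (α,p26), (β,p24), (β,p26), (γ,p24), (γ,p26)}
  {β, γ} × {p24, p25, p26} = {(β,p24), (β,p25), (β,p26), (γ,p24), (γ,p25), (γ,p26)}
  {α, β, γ} × {p24, p25, p26} = {(α,p24), (α,p25), (α,p26), (β,p24), (β,p25), (β,p26), (γ,p24), (γ,p25), (γ,p26)}
These 9 distinct sets form the basis B.
Close under arbitrary unions to get τ_{X×Y}; counting gives |τ_{X×Y}| = 14.


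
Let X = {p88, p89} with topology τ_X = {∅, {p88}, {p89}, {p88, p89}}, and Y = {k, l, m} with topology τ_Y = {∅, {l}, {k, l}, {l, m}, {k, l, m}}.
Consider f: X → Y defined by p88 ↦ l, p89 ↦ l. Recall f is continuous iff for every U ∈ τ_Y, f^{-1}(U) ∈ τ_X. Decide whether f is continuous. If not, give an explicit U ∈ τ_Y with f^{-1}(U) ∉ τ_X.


f IS continuous.

Compute f^{-1}(U) for each U ∈ τ_Y:
  U = ∅: f^{-1}(U) = ∅ ∈ τ_X ✓.
  U = {l}: f^{-1}(U) = {p88, p89} ∈ τ_X ✓.
  U = {k, l}: f^{-1}(U) = {p88, p89} ∈ τ_X ✓.
  U = {l, m}: f^{-1}(U) = {p88, p89} ∈ τ_X ✓.
  U = {k, l, m}: f^{-1}(U) = {p88, p89} ∈ τ_X ✓.
Every preimage lies in τ_X, so f IS continuous.


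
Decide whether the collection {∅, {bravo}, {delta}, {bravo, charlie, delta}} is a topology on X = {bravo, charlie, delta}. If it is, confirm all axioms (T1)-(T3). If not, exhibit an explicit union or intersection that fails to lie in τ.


τ is NOT a topology on X.

Axiom (T1): ∅ ∈ τ? Yes; X ∈ τ? Yes.
Axiom (T2/T3): check pairwise unions and intersections of members of τ.
Counterexample for (T2): {bravo} ∪ {delta} = {bravo, delta} ∉ τ. Therefore τ is NOT a topology.


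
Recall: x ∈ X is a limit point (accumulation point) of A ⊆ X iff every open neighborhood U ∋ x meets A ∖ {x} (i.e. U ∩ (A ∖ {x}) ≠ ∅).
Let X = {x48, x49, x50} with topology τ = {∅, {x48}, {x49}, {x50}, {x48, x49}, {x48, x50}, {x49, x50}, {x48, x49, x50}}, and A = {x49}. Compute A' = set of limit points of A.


A' = ∅

For each x ∈ X, list the open sets U ∈ τ with x ∈ U, then check whether U ∩ (A ∖ {x}) ≠ ∅ for every such U.
  x = x48: open {x48} ∋ x has {x48} ∩ (A ∖ {x48}) = ∅, so x is NOT a limit point.
  x = x49: open {x49} ∋ x has {x49} ∩ (A ∖ {x49}) = ∅, so x is NOT a limit point.
  x = x50: open {x50} ∋ x has {x50} ∩ (A ∖ {x50}) = ∅, so x is NOT a limit point.
Collecting: A' = ∅.


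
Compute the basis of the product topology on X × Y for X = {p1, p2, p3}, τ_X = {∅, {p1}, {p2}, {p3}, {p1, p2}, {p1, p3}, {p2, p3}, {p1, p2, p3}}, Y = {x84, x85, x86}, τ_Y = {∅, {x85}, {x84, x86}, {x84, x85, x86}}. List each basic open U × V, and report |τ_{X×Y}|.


Basis B = {∅ × ∅, {p1} × {x85}, {p2} × {x85}, {p3} × {x85}, {p1} × {x84, x86}, {p1, p2} × {x85}, {p1, p3} × {x85}, {p2} × {x84, x86}, {p2, p3} × {x85}, {p3} × {x84, x86}, {p1} × {x84, x85, x86}, {p1, p2, p3} × {x85}, {p2} × {x84, x85, x86}, {p3} × {x84, x85, x86}, {p1, p2} × {x84, x86}, {p1, p3} × {x84, x86}, {p2, p3} × {x84, x86}, {p1, p2} × {x84, x85, x86}, {p1, p3} × {x84, x85, x86}, {p1, p2, p3} × {x84, x86}, {p2, p3} × {x84, x85, x86}, {p1, p2, p3} × {x84, x85, x86}}; |τ_{X×Y}| = 64.

Enumerate products U × V with U ∈ τ_X, V ∈ τ_Y (deduplicated):
  ∅ × ∅ = {} (∅)
  {p1} × {x85} = {(p1,x85)}
  {p2} × {x85} = {(p2,x85)}
  {p3} × {x85} = {(p3,x85)}
  {p1} × {x84, x86} = {(p1,x84), (p1,x86)}
  {p1, p2} × {x85} = {(p1,x85), (p2,x85)}
  {p1, p3} × {x85} = {(p1,x85), (p3,x85)}
  {p2} × {x84, x86} = {(p2,x84), (p2,x86)}
  {p2, p3} × {x85} = {(p2,x85), (p3,x85)}
  {p3} × {x84, x86} = {(p3,x84), (p3,x86)}
  {p1} × {x84, x85, x86} = {(p1,x84), (p1,x85), (p1,x86)}
  {p1, p2, p3} × {x85} = {(p1,x85), (p2,x85), (p3,x85)}
  {p2} × {x84, x85, x86} = {(p2,x84), (p2,x85), (p2,x86)}
  {p3} × {x84, x85, x86} = {(p3,x84), (p3,x85), (p3,x86)}
  {p1, p2} × {x84, x86} = {(p1,x84), (p1,x86), (p2,x84), (p2,x86)}
  {p1, p3} × {x84, x86} = {(p1,x84), (p1,x86), (p3,x84), (p3,x86)}
  {p2, p3} × {x84, x86} = {(p2,x84), (p2,x86), (p3,x84), (p3,x86)}
  {p1, p2} × {x84, x85, x86} = {(p1,x84), (p1,x85), (p1,x86), (p2,x84), (p2,x85), (p2,x86)}
  {p1, p3} × {x84, x85, x86} = {(p1,x84), (p1,x85), (p1,x86), (p3,x84), (p3,x85), (p3,x86)}
  {p1, p2, p3} × {x84, x86} = {(p1,x84), (p1,x86), (p2,x84), (p2,x86), (p3,x84), (p3,x86)}
  {p2, p3} × {x84, x85, x86} = {(p2,x84), (p2,x85), (p2,x86), (p3,x84), (p3,x85), (p3,x86)}
  {p1, p2, p3} × {x84, x85, x86} = {(p1,x84), (p1,x85), (p1,x86), (p2,x84), (p2,x85), (p2,x86), (p3,x84), (p3,x85), (p3,x86)}
These 22 distinct sets form the basis B.
Close under arbitrary unions to get τ_{X×Y}; counting gives |τ_{X×Y}| = 64.


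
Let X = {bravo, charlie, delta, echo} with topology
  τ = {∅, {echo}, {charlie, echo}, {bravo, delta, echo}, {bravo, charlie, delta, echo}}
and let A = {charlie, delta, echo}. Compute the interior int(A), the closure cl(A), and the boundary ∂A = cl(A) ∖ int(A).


int(A) = {charlie, echo}, cl(A) = {bravo, charlie, delta, echo}, ∂A = {bravo, delta}.

Closed sets in (X, τ) are complements of opens:
  closed(X, τ) = {∅, {charlie}, {bravo, delta}, {bravo, charlie, delta}, {bravo, charlie, delta, echo}}.
int(A) = ⋃ {U ∈ τ : U ⊆ A}. Opens contained in A: ∅, {echo}, {charlie, echo}.
Taking the union of these: int(A) = {charlie, echo}.
cl(A) = ⋂ {C closed : A ⊆ C}. Closed sets containing A: {bravo, charlie, delta, echo}.
Intersecting these: cl(A) = {bravo, charlie, delta, echo}.
∂A = cl(A) ∖ int(A) = {bravo, charlie, delta, echo} ∖ {charlie, echo} = {bravo, delta}.


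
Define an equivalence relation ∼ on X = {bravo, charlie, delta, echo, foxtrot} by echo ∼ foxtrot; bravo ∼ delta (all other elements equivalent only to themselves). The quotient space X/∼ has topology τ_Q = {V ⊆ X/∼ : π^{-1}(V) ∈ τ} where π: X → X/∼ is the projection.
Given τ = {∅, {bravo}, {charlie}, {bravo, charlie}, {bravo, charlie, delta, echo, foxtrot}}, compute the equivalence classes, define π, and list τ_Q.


X/∼ = {[bravo=delta], [charlie], [echo=foxtrot]}; |τ_Q| = 3.

Equivalence classes: [bravo=delta], [charlie], [echo=foxtrot].
Quotient map π: X → X/∼ sends bravo ↦ [bravo=delta], charlie ↦ [charlie], delta ↦ [bravo=delta], echo ↦ [echo=foxtrot], foxtrot ↦ [echo=foxtrot].
For each subset V ⊆ X/∼, compute π^{-1}(V) ⊆ X and check whether π^{-1}(V) ∈ τ. V is open in τ_Q iff π^{-1}(V) ∈ τ.
  V = {}: π^{-1}(V) = ∅ ∈ τ ✓.
  V = {[bravo=delta]}: π^{-1}(V) = {bravo, delta} ∉ τ ✗.
  V = {[charlie]}: π^{-1}(V) = {charlie} ∈ τ ✓.
  V = {[bravo=delta], [charlie]}: π^{-1}(V) = {bravo, charlie, delta} ∉ τ ✗.
  V = {[echo=foxtrot]}: π^{-1}(V) = {echo, foxtrot} ∉ τ ✗.
  V = {[bravo=delta], [echo=foxtrot]}: π^{-1}(V) = {bravo, delta, echo, foxtrot} ∉ τ ✗.
  V = {[charlie], [echo=foxtrot]}: π^{-1}(V) = {charlie, echo, foxtrot} ∉ τ ✗.
  V = {[bravo=delta], [charlie], [echo=foxtrot]}: π^{-1}(V) = {bravo, charlie, delta, echo, foxtrot} ∈ τ ✓.
Open sets in the quotient: τ_Q = {{}, {[charlie]}, {[bravo=delta], [charlie], [echo=foxtrot]}} (3 elements).


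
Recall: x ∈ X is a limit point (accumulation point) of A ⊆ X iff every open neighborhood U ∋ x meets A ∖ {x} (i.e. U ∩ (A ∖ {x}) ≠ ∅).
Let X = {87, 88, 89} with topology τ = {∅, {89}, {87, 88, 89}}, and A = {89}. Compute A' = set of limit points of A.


A' = {87, 88}

For each x ∈ X, list the open sets U ∈ τ with x ∈ U, then check whether U ∩ (A ∖ {x}) ≠ ∅ for every such U.
  x = 87: opens ∋ x are {87, 88, 89}; each meets A ∖ {87}, so x IS a limit point.
  x = 88: opens ∋ x are {87, 88, 89}; each meets A ∖ {88}, so x IS a limit point.
  x = 89: open {89} ∋ x has {89} ∩ (A ∖ {89}) = ∅, so x is NOT a limit point.
Collecting: A' = {87, 88}.


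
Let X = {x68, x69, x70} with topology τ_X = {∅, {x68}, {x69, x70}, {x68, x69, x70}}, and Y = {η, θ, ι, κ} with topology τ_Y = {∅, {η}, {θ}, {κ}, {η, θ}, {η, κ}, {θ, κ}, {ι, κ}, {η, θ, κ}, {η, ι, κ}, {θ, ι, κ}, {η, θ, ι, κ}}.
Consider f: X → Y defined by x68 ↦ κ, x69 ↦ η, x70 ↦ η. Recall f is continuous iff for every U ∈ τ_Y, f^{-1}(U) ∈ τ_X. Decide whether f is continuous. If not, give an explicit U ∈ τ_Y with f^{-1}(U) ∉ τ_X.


f IS continuous.

Compute f^{-1}(U) for each U ∈ τ_Y:
  U = ∅: f^{-1}(U) = ∅ ∈ τ_X ✓.
  U = {η}: f^{-1}(U) = {x69, x70} ∈ τ_X ✓.
  U = {θ}: f^{-1}(U) = ∅ ∈ τ_X ✓.
  U = {κ}: f^{-1}(U) = {x68} ∈ τ_X ✓.
  U = {η, θ}: f^{-1}(U) = {x69, x70} ∈ τ_X ✓.
  U = {η, κ}: f^{-1}(U) = {x68, x69, x70} ∈ τ_X ✓.
  U = {θ, κ}: f^{-1}(U) = {x68} ∈ τ_X ✓.
  U = {ι, κ}: f^{-1}(U) = {x68} ∈ τ_X ✓.
  U = {η, θ, κ}: f^{-1}(U) = {x68, x69, x70} ∈ τ_X ✓.
  U = {η, ι, κ}: f^{-1}(U) = {x68, x69, x70} ∈ τ_X ✓.
  U = {θ, ι, κ}: f^{-1}(U) = {x68} ∈ τ_X ✓.
  U = {η, θ, ι, κ}: f^{-1}(U) = {x68, x69, x70} ∈ τ_X ✓.
Every preimage lies in τ_X, so f IS continuous.


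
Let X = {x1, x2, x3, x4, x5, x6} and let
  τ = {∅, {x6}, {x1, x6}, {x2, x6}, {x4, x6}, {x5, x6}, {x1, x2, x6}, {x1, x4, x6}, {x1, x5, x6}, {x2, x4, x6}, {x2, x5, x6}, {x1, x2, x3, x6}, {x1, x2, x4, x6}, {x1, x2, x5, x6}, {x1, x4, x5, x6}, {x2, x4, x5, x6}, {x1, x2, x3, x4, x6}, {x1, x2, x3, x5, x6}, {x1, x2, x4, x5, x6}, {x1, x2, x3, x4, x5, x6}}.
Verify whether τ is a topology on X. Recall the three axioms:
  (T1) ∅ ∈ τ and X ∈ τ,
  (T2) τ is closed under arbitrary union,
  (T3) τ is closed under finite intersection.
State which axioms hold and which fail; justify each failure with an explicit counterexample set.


τ is NOT a topology on X.

Axiom (T1): ∅ ∈ τ? Yes; X ∈ τ? Yes.
Axiom (T2/T3): check pairwise unions and intersections of members of τ.
Counterexample for (T2): {x4, x6} ∪ {x5, x6} = {x4, x5, x6} ∉ τ. Therefore τ is NOT a topology.


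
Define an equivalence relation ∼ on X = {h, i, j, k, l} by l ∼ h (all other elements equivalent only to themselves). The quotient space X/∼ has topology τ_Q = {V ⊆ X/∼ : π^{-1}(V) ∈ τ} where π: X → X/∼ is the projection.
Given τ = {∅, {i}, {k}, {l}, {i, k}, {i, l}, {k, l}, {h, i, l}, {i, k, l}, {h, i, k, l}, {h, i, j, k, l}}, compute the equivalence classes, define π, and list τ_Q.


X/∼ = {[h=l], [i], [j], [k]}; |τ_Q| = 7.

Equivalence classes: [h=l], [i], [j], [k].
Quotient map π: X → X/∼ sends h ↦ [h=l], i ↦ [i], j ↦ [j], k ↦ [k], l ↦ [h=l].
For each subset V ⊆ X/∼, compute π^{-1}(V) ⊆ X and check whether π^{-1}(V) ∈ τ. V is open in τ_Q iff π^{-1}(V) ∈ τ.
  V = {}: π^{-1}(V) = ∅ ∈ τ ✓.
  V = {[h=l]}: π^{-1}(V) = {h, l} ∉ τ ✗.
  V = {[i]}: π^{-1}(V) = {i} ∈ τ ✓.
  V = {[h=l], [i]}: π^{-1}(V) = {h, i, l} ∈ τ ✓.
  V = {[j]}: π^{-1}(V) = {j} ∉ τ ✗.
  V = {[h=l], [j]}: π^{-1}(V) = {h, j, l} ∉ τ ✗.
  V = {[i], [j]}: π^{-1}(V) = {i, j} ∉ τ ✗.
  V = {[h=l], [i], [j]}: π^{-1}(V) = {h, i, j, l} ∉ τ ✗.
  V = {[k]}: π^{-1}(V) = {k} ∈ τ ✓.
  V = {[h=l], [k]}: π^{-1}(V) = {h, k, l} ∉ τ ✗.
  V = {[i], [k]}: π^{-1}(V) = {i, k} ∈ τ ✓.
  V = {[h=l], [i], [k]}: π^{-1}(V) = {h, i, k, l} ∈ τ ✓.
  V = {[j], [k]}: π^{-1}(V) = {j, k} ∉ τ ✗.
  V = {[h=l], [j], [k]}: π^{-1}(V) = {h, j, k, l} ∉ τ ✗.
  V = {[i], [j], [k]}: π^{-1}(V) = {i, j, k} ∉ τ ✗.
  V = {[h=l], [i], [j], [k]}: π^{-1}(V) = {h, i, j, k, l} ∈ τ ✓.
Open sets in the quotient: τ_Q = {{}, {[i]}, {[h=l], [i]}, {[k]}, {[i], [k]}, {[h=l], [i], [k]}, {[h=l], [i], [j], [k]}} (7 elements).


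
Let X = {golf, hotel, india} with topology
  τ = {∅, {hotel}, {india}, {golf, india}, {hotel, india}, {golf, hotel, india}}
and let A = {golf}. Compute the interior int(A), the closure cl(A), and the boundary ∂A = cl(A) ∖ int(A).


int(A) = ∅, cl(A) = {golf}, ∂A = {golf}.

Closed sets in (X, τ) are complements of opens:
  closed(X, τ) = {∅, {golf}, {hotel}, {golf, hotel}, {golf, india}, {golf, hotel, india}}.
int(A) = ⋃ {U ∈ τ : U ⊆ A}. Opens contained in A: ∅.
Taking the union of these: int(A) = ∅.
cl(A) = ⋂ {C closed : A ⊆ C}. Closed sets containing A: {golf}, {golf, hotel}, {golf, india}, {golf, hotel, india}.
Intersecting these: cl(A) = {golf}.
∂A = cl(A) ∖ int(A) = {golf} ∖ ∅ = {golf}.


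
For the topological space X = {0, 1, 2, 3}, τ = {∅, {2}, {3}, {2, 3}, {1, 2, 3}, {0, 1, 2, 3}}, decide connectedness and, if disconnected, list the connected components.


(X, τ) is connected.

Find clopen sets (U ∈ τ with X ∖ U ∈ τ):
  U = ∅, X ∖ U = {0, 1, 2, 3} — both open, so U is clopen.
  U = {0, 1, 2, 3}, X ∖ U = ∅ — both open, so U is clopen.
Only trivial clopens (∅ and X) exist, so (X, τ) is connected.
Compute connected components by grouping points that agree on all clopens:
  component: {0, 1, 2, 3}


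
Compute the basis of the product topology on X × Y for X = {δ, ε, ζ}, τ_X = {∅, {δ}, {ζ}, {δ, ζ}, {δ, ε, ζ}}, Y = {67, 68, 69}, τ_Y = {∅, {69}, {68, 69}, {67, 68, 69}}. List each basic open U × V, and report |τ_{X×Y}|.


Basis B = {∅ × ∅, {δ} × {69}, {ζ} × {69}, {δ} × {68, 69}, {δ, ζ} × {69}, {ζ} × {68, 69}, {δ} × {67, 68, 69}, {δ, ε, ζ} × {69}, {ζ} × {67, 68, 69}, {δ, ζ} × {68, 69}, {δ, ζ} × {67, 68, 69}, {δ, ε, ζ} × {68, 69}, {δ, ε, ζ} × {67, 68, 69}}; |τ_{X×Y}| = 30.

Enumerate products U × V with U ∈ τ_X, V ∈ τ_Y (deduplicated):
  ∅ × ∅ = {} (∅)
  {δ} × {69} = {(δ,69)}
  {ζ} × {69} = {(ζ,69)}
  {δ} × {68, 69} = {(δ,68), (δ,69)}
  {δ, ζ} × {69} = {(δ,69), (ζ,69)}
  {ζ} × {68, 69} = {(ζ,68), (ζ,69)}
  {δ} × {67, 68, 69} = {(δ,67), (δ,68), (δ,69)}
  {δ, ε, ζ} × {69} = {(δ,69), (ε,69), (ζ,69)}
  {ζ} × {67, 68, 69} = {(ζ,67), (ζ,68), (ζ,69)}
  {δ, ζ} × {68, 69} = {(δ,68), (δ,69), (ζ,68), (ζ,69)}
  {δ, ζ} × {67, 68, 69} = {(δ,67), (δ,68), (δ,69), (ζ,67), (ζ,68), (ζ,69)}
  {δ, ε, ζ} × {68, 69} = {(δ,68), (δ,69), (ε,68), (ε,69), (ζ,68), (ζ,69)}
  {δ, ε, ζ} × {67, 68, 69} = {(δ,67), (δ,68), (δ,69), (ε,67), (ε,68), (ε,69), (ζ,67), (ζ,68), (ζ,69)}
These 13 distinct sets form the basis B.
Close under arbitrary unions to get τ_{X×Y}; counting gives |τ_{X×Y}| = 30.


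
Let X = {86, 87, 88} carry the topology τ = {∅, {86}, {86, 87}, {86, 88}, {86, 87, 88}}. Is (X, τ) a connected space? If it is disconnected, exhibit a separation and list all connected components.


(X, τ) is connected.

Find clopen sets (U ∈ τ with X ∖ U ∈ τ):
  U = ∅, X ∖ U = {86, 87, 88} — both open, so U is clopen.
  U = {86, 87, 88}, X ∖ U = ∅ — both open, so U is clopen.
Only trivial clopens (∅ and X) exist, so (X, τ) is connected.
Compute connected components by grouping points that agree on all clopens:
  component: {86, 87, 88}


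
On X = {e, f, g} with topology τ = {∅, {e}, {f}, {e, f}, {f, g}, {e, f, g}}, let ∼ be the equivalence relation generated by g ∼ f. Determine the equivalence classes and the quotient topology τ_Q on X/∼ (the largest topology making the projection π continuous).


X/∼ = {[e], [f=g]}; |τ_Q| = 4.

Equivalence classes: [e], [f=g].
Quotient map π: X → X/∼ sends e ↦ [e], f ↦ [f=g], g ↦ [f=g].
For each subset V ⊆ X/∼, compute π^{-1}(V) ⊆ X and check whether π^{-1}(V) ∈ τ. V is open in τ_Q iff π^{-1}(V) ∈ τ.
  V = {}: π^{-1}(V) = ∅ ∈ τ ✓.
  V = {[e]}: π^{-1}(V) = {e} ∈ τ ✓.
  V = {[f=g]}: π^{-1}(V) = {f, g} ∈ τ ✓.
  V = {[e], [f=g]}: π^{-1}(V) = {e, f, g} ∈ τ ✓.
Open sets in the quotient: τ_Q = {{}, {[e]}, {[f=g]}, {[e], [f=g]}} (4 elements).


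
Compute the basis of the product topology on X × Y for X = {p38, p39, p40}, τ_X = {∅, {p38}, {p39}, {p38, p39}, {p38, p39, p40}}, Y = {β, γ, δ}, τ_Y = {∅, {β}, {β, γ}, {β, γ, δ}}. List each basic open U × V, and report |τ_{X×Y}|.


Basis B = {∅ × ∅, {p38} × {β}, {p39} × {β}, {p38} × {β, γ}, {p38, p39} × {β}, {p39} × {β, γ}, {p38} × {β, γ, δ}, {p38, p39, p40} × {β}, {p39} × {β, γ, δ}, {p38, p39} × {β, γ}, {p38, p39} × {β, γ, δ}, {p38, p39, p40} × {β, γ}, {p38, p39, p40} × {β, γ, δ}}; |τ_{X×Y}| = 30.

Enumerate products U × V with U ∈ τ_X, V ∈ τ_Y (deduplicated):
  ∅ × ∅ = {} (∅)
  {p38} × {β} = {(p38,β)}
  {p39} × {β} = {(p39,β)}
  {p38} × {β, γ} = {(p38,β), (p38,γ)}
  {p38, p39} × {β} = {(p38,β), (p39,β)}
  {p39} × {β, γ} = {(p39,β), (p39,γ)}
  {p38} × {β, γ, δ} = {(p38,β), (p38,γ), (p38,δ)}
  {p38, p39, p40} × {β} = {(p38,β), (p39,β), (p40,β)}
  {p39} × {β, γ, δ} = {(p39,β), (p39,γ), (p39,δ)}
  {p38, p39} × {β, γ} = {(p38,β), (p38,γ), (p39,β), (p39,γ)}
  {p38, p39} × {β, γ, δ} = {(p38,β), (p38,γ), (p38,δ), (p39,β), (p39,γ), (p39,δ)}
  {p38, p39, p40} × {β, γ} = {(p38,β), (p38,γ), (p39,β), (p39,γ), (p40,β), (p40,γ)}
  {p38, p39, p40} × {β, γ, δ} = {(p38,β), (p38,γ), (p38,δ), (p39,β), (p39,γ), (p39,δ), (p40,β), (p40,γ), (p40,δ)}
These 13 distinct sets form the basis B.
Close under arbitrary unions to get τ_{X×Y}; counting gives |τ_{X×Y}| = 30.


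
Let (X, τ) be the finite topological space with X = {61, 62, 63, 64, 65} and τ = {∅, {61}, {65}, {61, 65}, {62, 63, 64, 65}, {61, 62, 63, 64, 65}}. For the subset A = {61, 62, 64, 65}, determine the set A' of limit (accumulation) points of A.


A' = {62, 63, 64}

For each x ∈ X, list the open sets U ∈ τ with x ∈ U, then check whether U ∩ (A ∖ {x}) ≠ ∅ for every such U.
  x = 61: open {61} ∋ x has {61} ∩ (A ∖ {61}) = ∅, so x is NOT a limit point.
  x = 62: opens ∋ x are {62, 63, 64, 65}, {61, 62, 63, 64, 65}; each meets A ∖ {62}, so x IS a limit point.
  x = 63: opens ∋ x are {62, 63, 64, 65}, {61, 62, 63, 64, 65}; each meets A ∖ {63}, so x IS a limit point.
  x = 64: opens ∋ x are {62, 63, 64, 65}, {61, 62, 63, 64, 65}; each meets A ∖ {64}, so x IS a limit point.
  x = 65: open {65} ∋ x has {65} ∩ (A ∖ {65}) = ∅, so x is NOT a limit point.
Collecting: A' = {62, 63, 64}.


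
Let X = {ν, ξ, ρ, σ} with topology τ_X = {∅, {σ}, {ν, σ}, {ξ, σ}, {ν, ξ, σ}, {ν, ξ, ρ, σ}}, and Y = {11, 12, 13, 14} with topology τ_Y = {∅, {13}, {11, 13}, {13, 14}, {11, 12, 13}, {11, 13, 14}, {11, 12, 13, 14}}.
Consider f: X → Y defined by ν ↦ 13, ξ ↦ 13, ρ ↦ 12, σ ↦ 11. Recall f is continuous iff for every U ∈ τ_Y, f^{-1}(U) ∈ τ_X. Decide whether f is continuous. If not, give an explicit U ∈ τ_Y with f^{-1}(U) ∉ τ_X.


f is NOT continuous.

Compute f^{-1}(U) for each U ∈ τ_Y:
  U = ∅: f^{-1}(U) = ∅ ∈ τ_X ✓.
  U = {13}: f^{-1}(U) = {ν, ξ} ∉ τ_X ✗.
  U = {11, 13}: f^{-1}(U) = {ν, ξ, σ} ∈ τ_X ✓.
  U = {13, 14}: f^{-1}(U) = {ν, ξ} ∉ τ_X ✗.
  U = {11, 12, 13}: f^{-1}(U) = {ν, ξ, ρ, σ} ∈ τ_X ✓.
  U = {11, 13, 14}: f^{-1}(U) = {ν, ξ, σ} ∈ τ_X ✓.
  U = {11, 12, 13, 14}: f^{-1}(U) = {ν, ξ, ρ, σ} ∈ τ_X ✓.
Found U = {13} with f^{-1}(U) = {ν, ξ} not in τ_X. Therefore f is NOT continuous.


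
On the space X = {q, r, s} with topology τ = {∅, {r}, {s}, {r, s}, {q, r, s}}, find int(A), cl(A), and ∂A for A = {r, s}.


int(A) = {r, s}, cl(A) = {q, r, s}, ∂A = {q}.

Closed sets in (X, τ) are complements of opens:
  closed(X, τ) = {∅, {q}, {q, r}, {q, s}, {q, r, s}}.
int(A) = ⋃ {U ∈ τ : U ⊆ A}. Opens contained in A: ∅, {r}, {s}, {r, s}.
Taking the union of these: int(A) = {r, s}.
cl(A) = ⋂ {C closed : A ⊆ C}. Closed sets containing A: {q, r, s}.
Intersecting these: cl(A) = {q, r, s}.
∂A = cl(A) ∖ int(A) = {q, r, s} ∖ {r, s} = {q}.


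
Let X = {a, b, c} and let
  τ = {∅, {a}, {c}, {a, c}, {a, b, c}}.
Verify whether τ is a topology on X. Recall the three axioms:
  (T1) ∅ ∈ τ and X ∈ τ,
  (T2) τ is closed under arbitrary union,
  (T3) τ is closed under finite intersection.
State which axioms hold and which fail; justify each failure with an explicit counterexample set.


τ IS a topology on X.

Axiom (T1): ∅ ∈ τ? Yes; X ∈ τ? Yes.
Axiom (T2/T3): check pairwise unions and intersections of members of τ.
All pairwise intersections and unions checked — each lies in τ. Therefore τ satisfies (T1), (T2), (T3): it IS a topology on X.


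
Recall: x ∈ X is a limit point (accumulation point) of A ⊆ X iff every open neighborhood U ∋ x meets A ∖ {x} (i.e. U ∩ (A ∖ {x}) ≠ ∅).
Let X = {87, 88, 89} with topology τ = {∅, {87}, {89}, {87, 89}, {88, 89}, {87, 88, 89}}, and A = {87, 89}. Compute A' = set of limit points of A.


A' = {88}

For each x ∈ X, list the open sets U ∈ τ with x ∈ U, then check whether U ∩ (A ∖ {x}) ≠ ∅ for every such U.
  x = 87: open {87} ∋ x has {87} ∩ (A ∖ {87}) = ∅, so x is NOT a limit point.
  x = 88: opens ∋ x are {88, 89}, {87, 88, 89}; each meets A ∖ {88}, so x IS a limit point.
  x = 89: open {89} ∋ x has {89} ∩ (A ∖ {89}) = ∅, so x is NOT a limit point.
Collecting: A' = {88}.


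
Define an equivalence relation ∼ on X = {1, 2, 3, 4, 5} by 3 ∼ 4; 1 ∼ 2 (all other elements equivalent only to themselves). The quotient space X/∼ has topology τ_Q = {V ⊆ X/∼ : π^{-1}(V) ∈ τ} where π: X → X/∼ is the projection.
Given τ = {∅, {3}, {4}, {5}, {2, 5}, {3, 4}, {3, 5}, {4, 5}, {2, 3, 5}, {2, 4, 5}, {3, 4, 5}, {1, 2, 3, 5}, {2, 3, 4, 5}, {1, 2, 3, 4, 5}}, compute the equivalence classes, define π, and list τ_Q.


X/∼ = {[1=2], [3=4], [5]}; |τ_Q| = 5.

Equivalence classes: [1=2], [3=4], [5].
Quotient map π: X → X/∼ sends 1 ↦ [1=2], 2 ↦ [1=2], 3 ↦ [3=4], 4 ↦ [3=4], 5 ↦ [5].
For each subset V ⊆ X/∼, compute π^{-1}(V) ⊆ X and check whether π^{-1}(V) ∈ τ. V is open in τ_Q iff π^{-1}(V) ∈ τ.
  V = {}: π^{-1}(V) = ∅ ∈ τ ✓.
  V = {[1=2]}: π^{-1}(V) = {1, 2} ∉ τ ✗.
  V = {[3=4]}: π^{-1}(V) = {3, 4} ∈ τ ✓.
  V = {[1=2], [3=4]}: π^{-1}(V) = {1, 2, 3, 4} ∉ τ ✗.
  V = {[5]}: π^{-1}(V) = {5} ∈ τ ✓.
  V = {[1=2], [5]}: π^{-1}(V) = {1, 2, 5} ∉ τ ✗.
  V = {[3=4], [5]}: π^{-1}(V) = {3, 4, 5} ∈ τ ✓.
  V = {[1=2], [3=4], [5]}: π^{-1}(V) = {1, 2, 3, 4, 5} ∈ τ ✓.
Open sets in the quotient: τ_Q = {{}, {[3=4]}, {[5]}, {[3=4], [5]}, {[1=2], [3=4], [5]}} (5 elements).


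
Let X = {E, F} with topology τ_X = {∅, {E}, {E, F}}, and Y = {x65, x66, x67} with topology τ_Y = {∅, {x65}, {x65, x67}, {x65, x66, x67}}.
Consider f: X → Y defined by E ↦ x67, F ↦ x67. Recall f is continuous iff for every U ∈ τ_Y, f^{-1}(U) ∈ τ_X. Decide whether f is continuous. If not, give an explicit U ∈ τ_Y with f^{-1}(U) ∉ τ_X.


f IS continuous.

Compute f^{-1}(U) for each U ∈ τ_Y:
  U = ∅: f^{-1}(U) = ∅ ∈ τ_X ✓.
  U = {x65}: f^{-1}(U) = ∅ ∈ τ_X ✓.
  U = {x65, x67}: f^{-1}(U) = {E, F} ∈ τ_X ✓.
  U = {x65, x66, x67}: f^{-1}(U) = {E, F} ∈ τ_X ✓.
Every preimage lies in τ_X, so f IS continuous.


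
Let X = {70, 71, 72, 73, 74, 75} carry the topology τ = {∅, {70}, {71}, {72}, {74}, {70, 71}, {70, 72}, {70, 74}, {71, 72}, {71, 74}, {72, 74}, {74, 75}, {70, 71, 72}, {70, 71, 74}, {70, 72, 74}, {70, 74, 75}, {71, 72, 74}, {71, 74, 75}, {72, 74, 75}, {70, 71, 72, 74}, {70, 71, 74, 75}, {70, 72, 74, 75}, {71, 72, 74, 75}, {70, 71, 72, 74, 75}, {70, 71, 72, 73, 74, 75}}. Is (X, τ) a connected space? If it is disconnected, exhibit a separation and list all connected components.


(X, τ) is connected.

Find clopen sets (U ∈ τ with X ∖ U ∈ τ):
  U = ∅, X ∖ U = {70, 71, 72, 73, 74, 75} — both open, so U is clopen.
  U = {70, 71, 72, 73, 74, 75}, X ∖ U = ∅ — both open, so U is clopen.
Only trivial clopens (∅ and X) exist, so (X, τ) is connected.
Compute connected components by grouping points that agree on all clopens:
  component: {70, 71, 72, 73, 74, 75}


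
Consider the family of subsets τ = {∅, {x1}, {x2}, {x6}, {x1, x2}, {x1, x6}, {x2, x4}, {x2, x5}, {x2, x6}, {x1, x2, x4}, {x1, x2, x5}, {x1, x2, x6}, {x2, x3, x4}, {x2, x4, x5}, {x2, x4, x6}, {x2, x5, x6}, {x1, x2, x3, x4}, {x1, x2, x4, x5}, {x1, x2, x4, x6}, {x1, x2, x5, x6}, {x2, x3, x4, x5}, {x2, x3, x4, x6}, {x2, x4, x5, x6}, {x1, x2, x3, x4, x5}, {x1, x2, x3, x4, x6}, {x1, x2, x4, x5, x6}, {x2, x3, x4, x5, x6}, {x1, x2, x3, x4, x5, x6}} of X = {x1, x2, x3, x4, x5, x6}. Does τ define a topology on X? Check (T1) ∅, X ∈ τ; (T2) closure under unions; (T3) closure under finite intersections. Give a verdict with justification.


τ IS a topology on X.

Axiom (T1): ∅ ∈ τ? Yes; X ∈ τ? Yes.
Axiom (T2/T3): check pairwise unions and intersections of members of τ.
All pairwise intersections and unions checked — each lies in τ. Therefore τ satisfies (T1), (T2), (T3): it IS a topology on X.


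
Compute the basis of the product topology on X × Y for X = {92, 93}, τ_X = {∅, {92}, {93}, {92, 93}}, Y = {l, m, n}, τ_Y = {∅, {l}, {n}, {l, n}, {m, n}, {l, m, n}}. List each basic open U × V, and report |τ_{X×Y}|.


Basis B = {∅ × ∅, {92} × {l}, {92} × {n}, {93} × {l}, {93} × {n}, {92} × {l, n}, {92, 93} × {l}, {92} × {m, n}, {92, 93} × {n}, {93} × {l, n}, {93} × {m, n}, {92} × {l, m, n}, {93} × {l, m, n}, {92, 93} × {l, n}, {92, 93} × {m, n}, {92, 93} × {l, m, n}}; |τ_{X×Y}| = 36.

Enumerate products U × V with U ∈ τ_X, V ∈ τ_Y (deduplicated):
  ∅ × ∅ = {} (∅)
  {92} × {l} = {(92,l)}
  {92} × {n} = {(92,n)}
  {93} × {l} = {(93,l)}
  {93} × {n} = {(93,n)}
  {92} × {l, n} = {(92,l), (92,n)}
  {92, 93} × {l} = {(92,l), (93,l)}
  {92} × {m, n} = {(92,m), (92,n)}
  {92, 93} × {n} = {(92,n), (93,n)}
  {93} × {l, n} = {(93,l), (93,n)}
  {93} × {m, n} = {(93,m), (93,n)}
  {92} × {l, m, n} = {(92,l), (92,m), (92,n)}
  {93} × {l, m, n} = {(93,l), (93,m), (93,n)}
  {92, 93} × {l, n} = {(92,l), (92,n), (93,l), (93,n)}
  {92, 93} × {m, n} = {(92,m), (92,n), (93,m), (93,n)}
  {92, 93} × {l, m, n} = {(92,l), (92,m), (92,n), (93,l), (93,m), (93,n)}
These 16 distinct sets form the basis B.
Close under arbitrary unions to get τ_{X×Y}; counting gives |τ_{X×Y}| = 36.


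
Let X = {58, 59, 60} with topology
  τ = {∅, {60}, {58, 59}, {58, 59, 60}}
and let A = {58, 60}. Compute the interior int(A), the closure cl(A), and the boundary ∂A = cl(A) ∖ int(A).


int(A) = {60}, cl(A) = {58, 59, 60}, ∂A = {58, 59}.

Closed sets in (X, τ) are complements of opens:
  closed(X, τ) = {∅, {60}, {58, 59}, {58, 59, 60}}.
int(A) = ⋃ {U ∈ τ : U ⊆ A}. Opens contained in A: ∅, {60}.
Taking the union of these: int(A) = {60}.
cl(A) = ⋂ {C closed : A ⊆ C}. Closed sets containing A: {58, 59, 60}.
Intersecting these: cl(A) = {58, 59, 60}.
∂A = cl(A) ∖ int(A) = {58, 59, 60} ∖ {60} = {58, 59}.


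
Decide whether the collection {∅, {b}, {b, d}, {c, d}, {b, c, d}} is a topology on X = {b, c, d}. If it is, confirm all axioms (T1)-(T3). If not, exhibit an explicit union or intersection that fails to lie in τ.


τ is NOT a topology on X.

Axiom (T1): ∅ ∈ τ? Yes; X ∈ τ? Yes.
Axiom (T2/T3): check pairwise unions and intersections of members of τ.
Counterexample for (T3): {b, d} ∩ {c, d} = {d} ∉ τ. Therefore τ is NOT a topology.


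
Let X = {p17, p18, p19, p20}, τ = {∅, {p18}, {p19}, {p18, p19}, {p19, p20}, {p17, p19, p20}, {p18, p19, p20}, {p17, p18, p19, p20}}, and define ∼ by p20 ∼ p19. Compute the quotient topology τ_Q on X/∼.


X/∼ = {[p17], [p18], [p19=p20]}; |τ_Q| = 6.

Equivalence classes: [p17], [p18], [p19=p20].
Quotient map π: X → X/∼ sends p17 ↦ [p17], p18 ↦ [p18], p19 ↦ [p19=p20], p20 ↦ [p19=p20].
For each subset V ⊆ X/∼, compute π^{-1}(V) ⊆ X and check whether π^{-1}(V) ∈ τ. V is open in τ_Q iff π^{-1}(V) ∈ τ.
  V = {}: π^{-1}(V) = ∅ ∈ τ ✓.
  V = {[p17]}: π^{-1}(V) = {p17} ∉ τ ✗.
  V = {[p18]}: π^{-1}(V) = {p18} ∈ τ ✓.
  V = {[p17], [p18]}: π^{-1}(V) = {p17, p18} ∉ τ ✗.
  V = {[p19=p20]}: π^{-1}(V) = {p19, p20} ∈ τ ✓.
  V = {[p17], [p19=p20]}: π^{-1}(V) = {p17, p19, p20} ∈ τ ✓.
  V = {[p18], [p19=p20]}: π^{-1}(V) = {p18, p19, p20} ∈ τ ✓.
  V = {[p17], [p18], [p19=p20]}: π^{-1}(V) = {p17, p18, p19, p20} ∈ τ ✓.
Open sets in the quotient: τ_Q = {{}, {[p18]}, {[p19=p20]}, {[p17], [p19=p20]}, {[p18], [p19=p20]}, {[p17], [p18], [p19=p20]}} (6 elements).


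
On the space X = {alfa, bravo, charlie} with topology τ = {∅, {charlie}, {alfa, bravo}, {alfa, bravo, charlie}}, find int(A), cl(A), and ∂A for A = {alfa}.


int(A) = ∅, cl(A) = {alfa, bravo}, ∂A = {alfa, bravo}.

Closed sets in (X, τ) are complements of opens:
  closed(X, τ) = {∅, {charlie}, {alfa, bravo}, {alfa, bravo, charlie}}.
int(A) = ⋃ {U ∈ τ : U ⊆ A}. Opens contained in A: ∅.
Taking the union of these: int(A) = ∅.
cl(A) = ⋂ {C closed : A ⊆ C}. Closed sets containing A: {alfa, bravo}, {alfa, bravo, charlie}.
Intersecting these: cl(A) = {alfa, bravo}.
∂A = cl(A) ∖ int(A) = {alfa, bravo} ∖ ∅ = {alfa, bravo}.


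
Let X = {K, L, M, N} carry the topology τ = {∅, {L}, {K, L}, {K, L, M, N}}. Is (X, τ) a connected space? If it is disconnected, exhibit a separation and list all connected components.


(X, τ) is connected.

Find clopen sets (U ∈ τ with X ∖ U ∈ τ):
  U = ∅, X ∖ U = {K, L, M, N} — both open, so U is clopen.
  U = {K, L, M, N}, X ∖ U = ∅ — both open, so U is clopen.
Only trivial clopens (∅ and X) exist, so (X, τ) is connected.
Compute connected components by grouping points that agree on all clopens:
  component: {K, L, M, N}
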